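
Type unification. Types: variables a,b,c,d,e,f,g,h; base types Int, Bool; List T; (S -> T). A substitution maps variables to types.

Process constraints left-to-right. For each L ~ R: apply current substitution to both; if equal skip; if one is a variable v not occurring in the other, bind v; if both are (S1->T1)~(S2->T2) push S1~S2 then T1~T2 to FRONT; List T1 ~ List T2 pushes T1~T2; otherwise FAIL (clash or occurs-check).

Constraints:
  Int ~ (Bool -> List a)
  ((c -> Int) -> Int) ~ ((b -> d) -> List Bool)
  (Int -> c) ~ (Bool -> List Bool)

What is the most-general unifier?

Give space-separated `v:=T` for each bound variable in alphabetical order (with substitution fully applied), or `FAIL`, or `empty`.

step 1: unify Int ~ (Bool -> List a)  [subst: {-} | 2 pending]
  clash: Int vs (Bool -> List a)

Answer: FAIL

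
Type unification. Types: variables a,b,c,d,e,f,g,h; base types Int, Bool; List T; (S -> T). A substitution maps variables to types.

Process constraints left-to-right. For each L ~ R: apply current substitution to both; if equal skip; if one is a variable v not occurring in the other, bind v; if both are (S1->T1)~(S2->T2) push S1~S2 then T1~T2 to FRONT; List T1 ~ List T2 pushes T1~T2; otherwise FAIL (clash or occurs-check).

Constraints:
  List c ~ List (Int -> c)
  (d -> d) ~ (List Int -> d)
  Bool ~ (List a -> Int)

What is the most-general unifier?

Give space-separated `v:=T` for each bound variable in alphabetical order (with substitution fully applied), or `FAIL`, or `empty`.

Answer: FAIL

Derivation:
step 1: unify List c ~ List (Int -> c)  [subst: {-} | 2 pending]
  -> decompose List: push c~(Int -> c)
step 2: unify c ~ (Int -> c)  [subst: {-} | 2 pending]
  occurs-check fail: c in (Int -> c)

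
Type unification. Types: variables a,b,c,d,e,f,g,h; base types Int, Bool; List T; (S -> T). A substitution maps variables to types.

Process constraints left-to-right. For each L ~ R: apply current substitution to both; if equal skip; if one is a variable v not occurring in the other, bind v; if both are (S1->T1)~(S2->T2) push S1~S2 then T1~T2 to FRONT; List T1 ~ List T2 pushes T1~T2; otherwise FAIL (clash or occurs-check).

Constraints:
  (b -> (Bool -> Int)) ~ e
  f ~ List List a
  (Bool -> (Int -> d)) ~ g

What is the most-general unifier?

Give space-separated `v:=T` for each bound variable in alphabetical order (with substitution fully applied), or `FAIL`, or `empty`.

Answer: e:=(b -> (Bool -> Int)) f:=List List a g:=(Bool -> (Int -> d))

Derivation:
step 1: unify (b -> (Bool -> Int)) ~ e  [subst: {-} | 2 pending]
  bind e := (b -> (Bool -> Int))
step 2: unify f ~ List List a  [subst: {e:=(b -> (Bool -> Int))} | 1 pending]
  bind f := List List a
step 3: unify (Bool -> (Int -> d)) ~ g  [subst: {e:=(b -> (Bool -> Int)), f:=List List a} | 0 pending]
  bind g := (Bool -> (Int -> d))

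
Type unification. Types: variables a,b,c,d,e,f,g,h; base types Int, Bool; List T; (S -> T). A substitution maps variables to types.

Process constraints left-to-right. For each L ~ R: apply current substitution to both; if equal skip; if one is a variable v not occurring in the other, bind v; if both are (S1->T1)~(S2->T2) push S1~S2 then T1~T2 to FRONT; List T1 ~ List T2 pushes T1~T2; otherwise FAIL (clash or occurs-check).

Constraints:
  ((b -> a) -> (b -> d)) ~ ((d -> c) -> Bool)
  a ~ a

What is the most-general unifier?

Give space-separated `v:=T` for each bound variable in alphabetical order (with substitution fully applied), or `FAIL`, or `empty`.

step 1: unify ((b -> a) -> (b -> d)) ~ ((d -> c) -> Bool)  [subst: {-} | 1 pending]
  -> decompose arrow: push (b -> a)~(d -> c), (b -> d)~Bool
step 2: unify (b -> a) ~ (d -> c)  [subst: {-} | 2 pending]
  -> decompose arrow: push b~d, a~c
step 3: unify b ~ d  [subst: {-} | 3 pending]
  bind b := d
step 4: unify a ~ c  [subst: {b:=d} | 2 pending]
  bind a := c
step 5: unify (d -> d) ~ Bool  [subst: {b:=d, a:=c} | 1 pending]
  clash: (d -> d) vs Bool

Answer: FAIL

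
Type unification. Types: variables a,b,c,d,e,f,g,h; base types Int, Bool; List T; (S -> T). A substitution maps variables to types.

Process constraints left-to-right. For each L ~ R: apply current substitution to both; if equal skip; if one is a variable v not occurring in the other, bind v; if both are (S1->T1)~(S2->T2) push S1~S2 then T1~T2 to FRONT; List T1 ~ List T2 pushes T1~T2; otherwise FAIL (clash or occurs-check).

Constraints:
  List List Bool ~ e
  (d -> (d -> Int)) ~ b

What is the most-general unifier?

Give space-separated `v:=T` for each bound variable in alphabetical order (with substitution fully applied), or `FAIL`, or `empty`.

Answer: b:=(d -> (d -> Int)) e:=List List Bool

Derivation:
step 1: unify List List Bool ~ e  [subst: {-} | 1 pending]
  bind e := List List Bool
step 2: unify (d -> (d -> Int)) ~ b  [subst: {e:=List List Bool} | 0 pending]
  bind b := (d -> (d -> Int))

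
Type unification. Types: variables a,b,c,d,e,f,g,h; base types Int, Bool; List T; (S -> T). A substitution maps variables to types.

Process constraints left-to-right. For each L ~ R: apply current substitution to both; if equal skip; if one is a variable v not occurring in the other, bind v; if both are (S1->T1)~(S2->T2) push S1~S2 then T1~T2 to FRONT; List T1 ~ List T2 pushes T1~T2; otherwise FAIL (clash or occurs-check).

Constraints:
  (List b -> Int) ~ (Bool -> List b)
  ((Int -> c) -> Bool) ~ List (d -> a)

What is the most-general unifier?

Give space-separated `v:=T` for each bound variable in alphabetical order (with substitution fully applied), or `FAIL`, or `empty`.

Answer: FAIL

Derivation:
step 1: unify (List b -> Int) ~ (Bool -> List b)  [subst: {-} | 1 pending]
  -> decompose arrow: push List b~Bool, Int~List b
step 2: unify List b ~ Bool  [subst: {-} | 2 pending]
  clash: List b vs Bool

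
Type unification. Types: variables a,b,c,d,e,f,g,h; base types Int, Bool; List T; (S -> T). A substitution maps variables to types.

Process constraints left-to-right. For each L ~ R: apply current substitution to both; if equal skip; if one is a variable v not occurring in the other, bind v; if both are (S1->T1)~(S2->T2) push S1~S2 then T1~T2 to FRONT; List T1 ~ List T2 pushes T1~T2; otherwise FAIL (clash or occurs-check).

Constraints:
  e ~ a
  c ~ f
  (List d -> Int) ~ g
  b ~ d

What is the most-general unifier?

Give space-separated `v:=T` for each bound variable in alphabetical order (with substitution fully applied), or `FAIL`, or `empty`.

Answer: b:=d c:=f e:=a g:=(List d -> Int)

Derivation:
step 1: unify e ~ a  [subst: {-} | 3 pending]
  bind e := a
step 2: unify c ~ f  [subst: {e:=a} | 2 pending]
  bind c := f
step 3: unify (List d -> Int) ~ g  [subst: {e:=a, c:=f} | 1 pending]
  bind g := (List d -> Int)
step 4: unify b ~ d  [subst: {e:=a, c:=f, g:=(List d -> Int)} | 0 pending]
  bind b := d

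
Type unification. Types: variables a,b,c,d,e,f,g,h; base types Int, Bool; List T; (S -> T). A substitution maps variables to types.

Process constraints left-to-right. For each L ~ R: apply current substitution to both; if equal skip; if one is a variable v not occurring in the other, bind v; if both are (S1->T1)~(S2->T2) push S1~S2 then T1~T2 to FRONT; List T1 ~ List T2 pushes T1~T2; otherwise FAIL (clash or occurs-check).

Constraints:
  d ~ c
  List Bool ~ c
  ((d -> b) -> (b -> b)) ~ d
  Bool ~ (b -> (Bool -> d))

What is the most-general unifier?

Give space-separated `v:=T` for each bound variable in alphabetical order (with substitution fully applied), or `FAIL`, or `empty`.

step 1: unify d ~ c  [subst: {-} | 3 pending]
  bind d := c
step 2: unify List Bool ~ c  [subst: {d:=c} | 2 pending]
  bind c := List Bool
step 3: unify ((List Bool -> b) -> (b -> b)) ~ List Bool  [subst: {d:=c, c:=List Bool} | 1 pending]
  clash: ((List Bool -> b) -> (b -> b)) vs List Bool

Answer: FAIL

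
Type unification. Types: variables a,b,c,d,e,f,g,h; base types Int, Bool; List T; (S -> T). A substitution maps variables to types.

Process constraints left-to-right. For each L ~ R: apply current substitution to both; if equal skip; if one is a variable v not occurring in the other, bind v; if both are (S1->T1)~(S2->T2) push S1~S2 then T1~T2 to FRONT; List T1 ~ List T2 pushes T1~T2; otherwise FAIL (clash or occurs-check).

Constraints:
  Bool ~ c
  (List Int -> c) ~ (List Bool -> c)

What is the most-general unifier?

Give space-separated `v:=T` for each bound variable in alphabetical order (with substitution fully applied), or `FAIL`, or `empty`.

step 1: unify Bool ~ c  [subst: {-} | 1 pending]
  bind c := Bool
step 2: unify (List Int -> Bool) ~ (List Bool -> Bool)  [subst: {c:=Bool} | 0 pending]
  -> decompose arrow: push List Int~List Bool, Bool~Bool
step 3: unify List Int ~ List Bool  [subst: {c:=Bool} | 1 pending]
  -> decompose List: push Int~Bool
step 4: unify Int ~ Bool  [subst: {c:=Bool} | 1 pending]
  clash: Int vs Bool

Answer: FAIL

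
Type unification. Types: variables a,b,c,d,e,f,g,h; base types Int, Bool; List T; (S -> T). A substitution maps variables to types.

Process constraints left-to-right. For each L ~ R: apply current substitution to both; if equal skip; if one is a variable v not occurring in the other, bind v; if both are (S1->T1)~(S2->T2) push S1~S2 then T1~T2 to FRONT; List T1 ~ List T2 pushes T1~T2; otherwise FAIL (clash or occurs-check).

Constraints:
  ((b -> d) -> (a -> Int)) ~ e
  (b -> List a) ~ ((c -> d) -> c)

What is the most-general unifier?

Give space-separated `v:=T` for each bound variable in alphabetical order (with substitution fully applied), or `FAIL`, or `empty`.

step 1: unify ((b -> d) -> (a -> Int)) ~ e  [subst: {-} | 1 pending]
  bind e := ((b -> d) -> (a -> Int))
step 2: unify (b -> List a) ~ ((c -> d) -> c)  [subst: {e:=((b -> d) -> (a -> Int))} | 0 pending]
  -> decompose arrow: push b~(c -> d), List a~c
step 3: unify b ~ (c -> d)  [subst: {e:=((b -> d) -> (a -> Int))} | 1 pending]
  bind b := (c -> d)
step 4: unify List a ~ c  [subst: {e:=((b -> d) -> (a -> Int)), b:=(c -> d)} | 0 pending]
  bind c := List a

Answer: b:=(List a -> d) c:=List a e:=(((List a -> d) -> d) -> (a -> Int))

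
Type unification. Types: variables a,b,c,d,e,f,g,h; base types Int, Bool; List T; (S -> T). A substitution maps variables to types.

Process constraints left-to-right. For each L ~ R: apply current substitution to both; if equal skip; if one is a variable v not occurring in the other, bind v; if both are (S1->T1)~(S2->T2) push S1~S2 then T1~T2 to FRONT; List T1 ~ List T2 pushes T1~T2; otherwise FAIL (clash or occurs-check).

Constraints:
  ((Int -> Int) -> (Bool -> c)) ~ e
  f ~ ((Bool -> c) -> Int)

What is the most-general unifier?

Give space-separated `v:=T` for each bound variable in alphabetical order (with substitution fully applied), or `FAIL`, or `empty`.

Answer: e:=((Int -> Int) -> (Bool -> c)) f:=((Bool -> c) -> Int)

Derivation:
step 1: unify ((Int -> Int) -> (Bool -> c)) ~ e  [subst: {-} | 1 pending]
  bind e := ((Int -> Int) -> (Bool -> c))
step 2: unify f ~ ((Bool -> c) -> Int)  [subst: {e:=((Int -> Int) -> (Bool -> c))} | 0 pending]
  bind f := ((Bool -> c) -> Int)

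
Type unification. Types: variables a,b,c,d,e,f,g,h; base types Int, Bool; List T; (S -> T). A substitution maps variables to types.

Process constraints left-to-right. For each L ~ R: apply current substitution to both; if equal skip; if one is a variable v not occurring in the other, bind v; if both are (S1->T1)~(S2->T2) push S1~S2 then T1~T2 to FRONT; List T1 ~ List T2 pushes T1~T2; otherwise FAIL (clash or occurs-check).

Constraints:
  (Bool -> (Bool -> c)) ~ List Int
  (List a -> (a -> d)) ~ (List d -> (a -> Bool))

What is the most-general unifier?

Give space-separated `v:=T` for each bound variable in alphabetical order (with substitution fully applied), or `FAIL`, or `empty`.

Answer: FAIL

Derivation:
step 1: unify (Bool -> (Bool -> c)) ~ List Int  [subst: {-} | 1 pending]
  clash: (Bool -> (Bool -> c)) vs List Int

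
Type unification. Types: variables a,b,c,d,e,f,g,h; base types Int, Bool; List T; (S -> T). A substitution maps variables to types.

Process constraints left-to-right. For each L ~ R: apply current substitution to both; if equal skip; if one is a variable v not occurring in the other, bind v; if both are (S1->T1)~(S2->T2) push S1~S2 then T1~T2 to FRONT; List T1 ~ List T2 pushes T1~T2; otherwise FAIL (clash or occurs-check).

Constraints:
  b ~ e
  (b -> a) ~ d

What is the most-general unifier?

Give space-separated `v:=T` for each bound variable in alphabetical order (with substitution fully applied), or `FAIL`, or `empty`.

step 1: unify b ~ e  [subst: {-} | 1 pending]
  bind b := e
step 2: unify (e -> a) ~ d  [subst: {b:=e} | 0 pending]
  bind d := (e -> a)

Answer: b:=e d:=(e -> a)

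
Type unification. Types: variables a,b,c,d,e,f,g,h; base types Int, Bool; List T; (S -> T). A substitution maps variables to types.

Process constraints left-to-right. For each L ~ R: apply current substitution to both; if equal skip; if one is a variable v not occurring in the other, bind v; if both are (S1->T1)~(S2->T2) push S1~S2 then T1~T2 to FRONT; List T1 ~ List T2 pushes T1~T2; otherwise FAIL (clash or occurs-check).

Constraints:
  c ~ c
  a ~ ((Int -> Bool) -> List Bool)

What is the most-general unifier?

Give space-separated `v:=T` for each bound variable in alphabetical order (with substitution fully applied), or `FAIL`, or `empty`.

Answer: a:=((Int -> Bool) -> List Bool)

Derivation:
step 1: unify c ~ c  [subst: {-} | 1 pending]
  -> identical, skip
step 2: unify a ~ ((Int -> Bool) -> List Bool)  [subst: {-} | 0 pending]
  bind a := ((Int -> Bool) -> List Bool)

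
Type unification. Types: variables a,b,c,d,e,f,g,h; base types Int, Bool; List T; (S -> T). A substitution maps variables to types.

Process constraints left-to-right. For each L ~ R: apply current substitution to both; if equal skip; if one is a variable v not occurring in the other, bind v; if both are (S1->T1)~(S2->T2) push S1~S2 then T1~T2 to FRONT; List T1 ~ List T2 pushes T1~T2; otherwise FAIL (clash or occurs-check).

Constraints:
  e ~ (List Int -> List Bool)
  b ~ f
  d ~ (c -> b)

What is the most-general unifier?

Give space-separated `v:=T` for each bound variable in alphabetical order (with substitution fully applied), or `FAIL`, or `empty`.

step 1: unify e ~ (List Int -> List Bool)  [subst: {-} | 2 pending]
  bind e := (List Int -> List Bool)
step 2: unify b ~ f  [subst: {e:=(List Int -> List Bool)} | 1 pending]
  bind b := f
step 3: unify d ~ (c -> f)  [subst: {e:=(List Int -> List Bool), b:=f} | 0 pending]
  bind d := (c -> f)

Answer: b:=f d:=(c -> f) e:=(List Int -> List Bool)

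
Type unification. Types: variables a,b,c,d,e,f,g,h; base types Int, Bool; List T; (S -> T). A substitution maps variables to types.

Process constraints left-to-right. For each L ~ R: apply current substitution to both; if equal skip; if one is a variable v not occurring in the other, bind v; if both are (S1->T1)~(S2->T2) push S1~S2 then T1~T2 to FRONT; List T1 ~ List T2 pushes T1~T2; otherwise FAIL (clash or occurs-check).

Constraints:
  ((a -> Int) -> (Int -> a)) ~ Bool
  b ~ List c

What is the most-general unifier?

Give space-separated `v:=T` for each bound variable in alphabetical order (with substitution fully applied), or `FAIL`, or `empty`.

Answer: FAIL

Derivation:
step 1: unify ((a -> Int) -> (Int -> a)) ~ Bool  [subst: {-} | 1 pending]
  clash: ((a -> Int) -> (Int -> a)) vs Bool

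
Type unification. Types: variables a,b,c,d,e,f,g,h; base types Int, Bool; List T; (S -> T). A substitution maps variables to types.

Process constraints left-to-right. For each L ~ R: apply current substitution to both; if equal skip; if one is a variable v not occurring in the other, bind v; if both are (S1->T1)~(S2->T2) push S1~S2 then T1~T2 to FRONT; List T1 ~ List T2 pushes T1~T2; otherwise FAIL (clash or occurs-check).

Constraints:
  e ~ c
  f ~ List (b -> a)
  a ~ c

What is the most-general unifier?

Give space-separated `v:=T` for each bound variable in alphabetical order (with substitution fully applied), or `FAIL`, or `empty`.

step 1: unify e ~ c  [subst: {-} | 2 pending]
  bind e := c
step 2: unify f ~ List (b -> a)  [subst: {e:=c} | 1 pending]
  bind f := List (b -> a)
step 3: unify a ~ c  [subst: {e:=c, f:=List (b -> a)} | 0 pending]
  bind a := c

Answer: a:=c e:=c f:=List (b -> c)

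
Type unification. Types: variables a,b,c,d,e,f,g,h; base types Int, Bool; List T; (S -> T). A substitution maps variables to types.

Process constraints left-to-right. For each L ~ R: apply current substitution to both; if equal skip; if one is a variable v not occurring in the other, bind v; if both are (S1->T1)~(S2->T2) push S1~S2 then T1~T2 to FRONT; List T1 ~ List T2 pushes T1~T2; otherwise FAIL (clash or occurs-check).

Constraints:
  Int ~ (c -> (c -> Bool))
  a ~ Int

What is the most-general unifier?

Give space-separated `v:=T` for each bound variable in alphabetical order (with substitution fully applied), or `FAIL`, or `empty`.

step 1: unify Int ~ (c -> (c -> Bool))  [subst: {-} | 1 pending]
  clash: Int vs (c -> (c -> Bool))

Answer: FAIL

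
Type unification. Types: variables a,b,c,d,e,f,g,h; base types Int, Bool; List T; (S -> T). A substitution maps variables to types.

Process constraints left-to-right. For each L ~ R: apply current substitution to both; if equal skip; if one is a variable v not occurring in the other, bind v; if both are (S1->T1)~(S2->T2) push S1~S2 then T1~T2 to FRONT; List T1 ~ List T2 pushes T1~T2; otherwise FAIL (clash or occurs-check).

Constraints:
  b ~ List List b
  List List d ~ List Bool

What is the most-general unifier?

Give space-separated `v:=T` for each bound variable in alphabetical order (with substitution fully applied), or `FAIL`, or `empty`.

Answer: FAIL

Derivation:
step 1: unify b ~ List List b  [subst: {-} | 1 pending]
  occurs-check fail: b in List List b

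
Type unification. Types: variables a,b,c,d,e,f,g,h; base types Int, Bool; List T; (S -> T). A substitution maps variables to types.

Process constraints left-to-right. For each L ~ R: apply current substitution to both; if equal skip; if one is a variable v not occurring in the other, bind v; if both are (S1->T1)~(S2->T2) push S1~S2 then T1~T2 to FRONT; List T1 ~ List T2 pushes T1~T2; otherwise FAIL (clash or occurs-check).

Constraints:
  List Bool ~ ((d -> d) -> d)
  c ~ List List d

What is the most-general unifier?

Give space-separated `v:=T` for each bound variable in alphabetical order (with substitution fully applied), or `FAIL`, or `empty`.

step 1: unify List Bool ~ ((d -> d) -> d)  [subst: {-} | 1 pending]
  clash: List Bool vs ((d -> d) -> d)

Answer: FAIL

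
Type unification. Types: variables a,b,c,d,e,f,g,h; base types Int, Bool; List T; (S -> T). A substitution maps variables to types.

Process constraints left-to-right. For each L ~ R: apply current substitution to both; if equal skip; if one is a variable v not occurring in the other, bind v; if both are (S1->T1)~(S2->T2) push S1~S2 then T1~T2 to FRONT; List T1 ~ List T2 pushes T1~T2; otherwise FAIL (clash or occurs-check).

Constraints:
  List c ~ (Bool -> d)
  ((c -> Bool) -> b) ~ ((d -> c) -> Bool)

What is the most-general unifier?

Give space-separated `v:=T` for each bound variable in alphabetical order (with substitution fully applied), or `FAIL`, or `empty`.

Answer: FAIL

Derivation:
step 1: unify List c ~ (Bool -> d)  [subst: {-} | 1 pending]
  clash: List c vs (Bool -> d)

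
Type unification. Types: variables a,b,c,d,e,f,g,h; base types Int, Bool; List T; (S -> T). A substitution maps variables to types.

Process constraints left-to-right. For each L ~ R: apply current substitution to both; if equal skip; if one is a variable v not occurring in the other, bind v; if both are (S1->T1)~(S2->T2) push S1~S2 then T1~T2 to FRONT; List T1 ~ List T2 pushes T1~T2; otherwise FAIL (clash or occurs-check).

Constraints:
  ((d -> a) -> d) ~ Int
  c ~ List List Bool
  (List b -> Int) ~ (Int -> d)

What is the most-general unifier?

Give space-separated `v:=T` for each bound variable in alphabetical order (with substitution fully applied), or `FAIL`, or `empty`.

Answer: FAIL

Derivation:
step 1: unify ((d -> a) -> d) ~ Int  [subst: {-} | 2 pending]
  clash: ((d -> a) -> d) vs Int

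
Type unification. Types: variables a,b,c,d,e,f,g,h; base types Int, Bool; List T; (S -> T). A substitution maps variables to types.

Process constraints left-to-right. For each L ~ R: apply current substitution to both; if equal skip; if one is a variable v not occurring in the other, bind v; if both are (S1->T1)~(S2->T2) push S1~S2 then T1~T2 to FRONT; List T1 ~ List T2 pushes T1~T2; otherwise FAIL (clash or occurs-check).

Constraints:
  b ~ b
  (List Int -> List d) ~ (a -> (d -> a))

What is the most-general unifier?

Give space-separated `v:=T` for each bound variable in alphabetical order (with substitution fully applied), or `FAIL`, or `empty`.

Answer: FAIL

Derivation:
step 1: unify b ~ b  [subst: {-} | 1 pending]
  -> identical, skip
step 2: unify (List Int -> List d) ~ (a -> (d -> a))  [subst: {-} | 0 pending]
  -> decompose arrow: push List Int~a, List d~(d -> a)
step 3: unify List Int ~ a  [subst: {-} | 1 pending]
  bind a := List Int
step 4: unify List d ~ (d -> List Int)  [subst: {a:=List Int} | 0 pending]
  clash: List d vs (d -> List Int)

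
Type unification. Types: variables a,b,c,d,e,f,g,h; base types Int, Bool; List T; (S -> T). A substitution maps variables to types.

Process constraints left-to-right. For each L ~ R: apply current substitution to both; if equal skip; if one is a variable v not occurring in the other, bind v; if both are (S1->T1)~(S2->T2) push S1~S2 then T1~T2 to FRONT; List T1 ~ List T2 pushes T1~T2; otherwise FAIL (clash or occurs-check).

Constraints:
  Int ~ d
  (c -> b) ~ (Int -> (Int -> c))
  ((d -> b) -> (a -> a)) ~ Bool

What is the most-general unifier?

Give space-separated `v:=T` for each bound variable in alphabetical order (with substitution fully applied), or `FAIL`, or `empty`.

Answer: FAIL

Derivation:
step 1: unify Int ~ d  [subst: {-} | 2 pending]
  bind d := Int
step 2: unify (c -> b) ~ (Int -> (Int -> c))  [subst: {d:=Int} | 1 pending]
  -> decompose arrow: push c~Int, b~(Int -> c)
step 3: unify c ~ Int  [subst: {d:=Int} | 2 pending]
  bind c := Int
step 4: unify b ~ (Int -> Int)  [subst: {d:=Int, c:=Int} | 1 pending]
  bind b := (Int -> Int)
step 5: unify ((Int -> (Int -> Int)) -> (a -> a)) ~ Bool  [subst: {d:=Int, c:=Int, b:=(Int -> Int)} | 0 pending]
  clash: ((Int -> (Int -> Int)) -> (a -> a)) vs Bool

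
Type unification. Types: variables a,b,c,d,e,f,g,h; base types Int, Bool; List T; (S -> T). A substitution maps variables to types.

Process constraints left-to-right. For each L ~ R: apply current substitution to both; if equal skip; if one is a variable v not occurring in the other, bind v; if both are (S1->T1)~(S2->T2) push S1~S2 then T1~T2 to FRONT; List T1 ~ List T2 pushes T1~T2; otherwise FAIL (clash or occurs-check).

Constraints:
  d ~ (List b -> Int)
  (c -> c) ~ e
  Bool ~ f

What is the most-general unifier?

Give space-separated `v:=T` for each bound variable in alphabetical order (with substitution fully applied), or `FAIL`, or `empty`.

step 1: unify d ~ (List b -> Int)  [subst: {-} | 2 pending]
  bind d := (List b -> Int)
step 2: unify (c -> c) ~ e  [subst: {d:=(List b -> Int)} | 1 pending]
  bind e := (c -> c)
step 3: unify Bool ~ f  [subst: {d:=(List b -> Int), e:=(c -> c)} | 0 pending]
  bind f := Bool

Answer: d:=(List b -> Int) e:=(c -> c) f:=Bool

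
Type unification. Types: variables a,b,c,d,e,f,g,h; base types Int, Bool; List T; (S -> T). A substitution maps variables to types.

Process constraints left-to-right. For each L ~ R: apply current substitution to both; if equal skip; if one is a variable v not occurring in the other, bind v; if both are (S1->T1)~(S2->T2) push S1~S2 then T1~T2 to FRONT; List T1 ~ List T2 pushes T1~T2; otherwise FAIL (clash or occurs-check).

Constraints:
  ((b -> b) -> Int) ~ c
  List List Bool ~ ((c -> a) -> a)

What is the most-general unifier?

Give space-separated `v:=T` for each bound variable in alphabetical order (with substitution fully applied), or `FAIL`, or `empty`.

Answer: FAIL

Derivation:
step 1: unify ((b -> b) -> Int) ~ c  [subst: {-} | 1 pending]
  bind c := ((b -> b) -> Int)
step 2: unify List List Bool ~ ((((b -> b) -> Int) -> a) -> a)  [subst: {c:=((b -> b) -> Int)} | 0 pending]
  clash: List List Bool vs ((((b -> b) -> Int) -> a) -> a)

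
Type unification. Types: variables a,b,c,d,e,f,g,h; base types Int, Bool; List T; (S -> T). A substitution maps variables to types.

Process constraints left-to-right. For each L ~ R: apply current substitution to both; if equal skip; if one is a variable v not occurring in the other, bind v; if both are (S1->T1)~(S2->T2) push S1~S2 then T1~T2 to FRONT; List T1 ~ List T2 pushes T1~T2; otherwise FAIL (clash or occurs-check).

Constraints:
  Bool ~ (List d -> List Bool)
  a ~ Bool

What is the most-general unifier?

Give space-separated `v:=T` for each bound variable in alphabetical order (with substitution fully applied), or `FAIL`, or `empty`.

Answer: FAIL

Derivation:
step 1: unify Bool ~ (List d -> List Bool)  [subst: {-} | 1 pending]
  clash: Bool vs (List d -> List Bool)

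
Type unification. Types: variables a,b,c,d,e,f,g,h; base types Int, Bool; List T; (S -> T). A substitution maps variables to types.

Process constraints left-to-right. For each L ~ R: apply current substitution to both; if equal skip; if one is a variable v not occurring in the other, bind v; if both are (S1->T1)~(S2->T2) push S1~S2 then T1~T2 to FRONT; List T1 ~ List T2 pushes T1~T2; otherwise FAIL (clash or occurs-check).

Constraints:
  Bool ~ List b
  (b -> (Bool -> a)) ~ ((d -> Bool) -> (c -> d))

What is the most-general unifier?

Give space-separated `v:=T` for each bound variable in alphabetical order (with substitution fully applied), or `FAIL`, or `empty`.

Answer: FAIL

Derivation:
step 1: unify Bool ~ List b  [subst: {-} | 1 pending]
  clash: Bool vs List b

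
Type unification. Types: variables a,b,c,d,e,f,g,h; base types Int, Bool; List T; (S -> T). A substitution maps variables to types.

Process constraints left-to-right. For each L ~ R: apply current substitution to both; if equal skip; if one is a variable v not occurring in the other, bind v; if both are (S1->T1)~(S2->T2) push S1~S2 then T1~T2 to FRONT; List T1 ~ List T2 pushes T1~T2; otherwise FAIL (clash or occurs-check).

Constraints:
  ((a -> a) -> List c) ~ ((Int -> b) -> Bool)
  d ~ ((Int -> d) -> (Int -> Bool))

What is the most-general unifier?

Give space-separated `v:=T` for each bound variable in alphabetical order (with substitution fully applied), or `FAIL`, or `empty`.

step 1: unify ((a -> a) -> List c) ~ ((Int -> b) -> Bool)  [subst: {-} | 1 pending]
  -> decompose arrow: push (a -> a)~(Int -> b), List c~Bool
step 2: unify (a -> a) ~ (Int -> b)  [subst: {-} | 2 pending]
  -> decompose arrow: push a~Int, a~b
step 3: unify a ~ Int  [subst: {-} | 3 pending]
  bind a := Int
step 4: unify Int ~ b  [subst: {a:=Int} | 2 pending]
  bind b := Int
step 5: unify List c ~ Bool  [subst: {a:=Int, b:=Int} | 1 pending]
  clash: List c vs Bool

Answer: FAIL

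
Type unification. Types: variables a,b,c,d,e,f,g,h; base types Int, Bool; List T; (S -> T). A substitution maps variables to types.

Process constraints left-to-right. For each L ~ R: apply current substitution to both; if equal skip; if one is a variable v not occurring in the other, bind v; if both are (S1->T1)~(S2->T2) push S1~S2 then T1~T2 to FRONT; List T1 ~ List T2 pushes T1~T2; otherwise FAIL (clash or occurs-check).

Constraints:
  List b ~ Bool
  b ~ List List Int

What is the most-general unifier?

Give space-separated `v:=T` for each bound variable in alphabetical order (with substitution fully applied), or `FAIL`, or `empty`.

Answer: FAIL

Derivation:
step 1: unify List b ~ Bool  [subst: {-} | 1 pending]
  clash: List b vs Bool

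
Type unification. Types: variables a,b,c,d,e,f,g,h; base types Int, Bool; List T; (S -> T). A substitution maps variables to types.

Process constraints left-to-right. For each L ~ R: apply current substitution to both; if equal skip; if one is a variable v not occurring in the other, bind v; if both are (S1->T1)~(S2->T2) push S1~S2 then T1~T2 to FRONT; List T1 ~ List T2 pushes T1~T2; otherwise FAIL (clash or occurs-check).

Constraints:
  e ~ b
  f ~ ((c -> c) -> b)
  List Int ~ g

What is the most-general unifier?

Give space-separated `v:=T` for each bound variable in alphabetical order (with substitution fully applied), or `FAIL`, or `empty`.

Answer: e:=b f:=((c -> c) -> b) g:=List Int

Derivation:
step 1: unify e ~ b  [subst: {-} | 2 pending]
  bind e := b
step 2: unify f ~ ((c -> c) -> b)  [subst: {e:=b} | 1 pending]
  bind f := ((c -> c) -> b)
step 3: unify List Int ~ g  [subst: {e:=b, f:=((c -> c) -> b)} | 0 pending]
  bind g := List Int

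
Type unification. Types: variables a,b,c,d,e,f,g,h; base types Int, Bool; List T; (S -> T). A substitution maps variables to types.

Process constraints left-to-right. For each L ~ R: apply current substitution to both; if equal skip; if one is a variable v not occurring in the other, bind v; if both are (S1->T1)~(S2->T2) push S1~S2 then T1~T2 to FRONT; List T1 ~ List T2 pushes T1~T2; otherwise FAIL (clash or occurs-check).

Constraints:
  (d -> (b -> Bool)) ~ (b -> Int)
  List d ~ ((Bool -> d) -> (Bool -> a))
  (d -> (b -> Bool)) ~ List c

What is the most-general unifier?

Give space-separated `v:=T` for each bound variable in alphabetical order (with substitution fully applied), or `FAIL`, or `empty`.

step 1: unify (d -> (b -> Bool)) ~ (b -> Int)  [subst: {-} | 2 pending]
  -> decompose arrow: push d~b, (b -> Bool)~Int
step 2: unify d ~ b  [subst: {-} | 3 pending]
  bind d := b
step 3: unify (b -> Bool) ~ Int  [subst: {d:=b} | 2 pending]
  clash: (b -> Bool) vs Int

Answer: FAIL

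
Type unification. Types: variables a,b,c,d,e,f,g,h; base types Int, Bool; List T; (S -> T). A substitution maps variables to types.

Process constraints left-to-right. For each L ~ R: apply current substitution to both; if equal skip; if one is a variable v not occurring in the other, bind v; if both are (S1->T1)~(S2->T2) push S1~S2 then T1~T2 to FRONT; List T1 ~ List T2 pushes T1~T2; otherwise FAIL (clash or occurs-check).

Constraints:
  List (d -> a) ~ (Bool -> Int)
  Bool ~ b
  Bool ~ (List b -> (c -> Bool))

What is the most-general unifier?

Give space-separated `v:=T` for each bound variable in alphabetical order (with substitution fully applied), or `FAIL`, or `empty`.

Answer: FAIL

Derivation:
step 1: unify List (d -> a) ~ (Bool -> Int)  [subst: {-} | 2 pending]
  clash: List (d -> a) vs (Bool -> Int)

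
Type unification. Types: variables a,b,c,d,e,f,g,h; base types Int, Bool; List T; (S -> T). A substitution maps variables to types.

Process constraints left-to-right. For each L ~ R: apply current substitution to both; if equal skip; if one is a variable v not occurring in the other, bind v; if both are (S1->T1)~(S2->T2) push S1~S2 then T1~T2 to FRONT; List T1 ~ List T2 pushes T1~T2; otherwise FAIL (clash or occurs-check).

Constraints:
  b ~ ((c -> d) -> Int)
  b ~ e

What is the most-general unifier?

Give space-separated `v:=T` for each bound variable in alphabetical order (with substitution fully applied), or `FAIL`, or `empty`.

Answer: b:=((c -> d) -> Int) e:=((c -> d) -> Int)

Derivation:
step 1: unify b ~ ((c -> d) -> Int)  [subst: {-} | 1 pending]
  bind b := ((c -> d) -> Int)
step 2: unify ((c -> d) -> Int) ~ e  [subst: {b:=((c -> d) -> Int)} | 0 pending]
  bind e := ((c -> d) -> Int)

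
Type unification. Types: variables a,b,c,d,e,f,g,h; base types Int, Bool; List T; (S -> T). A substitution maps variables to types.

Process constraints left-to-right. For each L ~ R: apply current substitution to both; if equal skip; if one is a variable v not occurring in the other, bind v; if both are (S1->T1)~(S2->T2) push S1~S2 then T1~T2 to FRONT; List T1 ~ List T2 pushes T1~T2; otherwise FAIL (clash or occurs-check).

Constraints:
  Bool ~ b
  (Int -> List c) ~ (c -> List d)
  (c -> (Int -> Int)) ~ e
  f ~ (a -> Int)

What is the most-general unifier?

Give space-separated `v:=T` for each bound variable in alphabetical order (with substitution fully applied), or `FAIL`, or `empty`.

Answer: b:=Bool c:=Int d:=Int e:=(Int -> (Int -> Int)) f:=(a -> Int)

Derivation:
step 1: unify Bool ~ b  [subst: {-} | 3 pending]
  bind b := Bool
step 2: unify (Int -> List c) ~ (c -> List d)  [subst: {b:=Bool} | 2 pending]
  -> decompose arrow: push Int~c, List c~List d
step 3: unify Int ~ c  [subst: {b:=Bool} | 3 pending]
  bind c := Int
step 4: unify List Int ~ List d  [subst: {b:=Bool, c:=Int} | 2 pending]
  -> decompose List: push Int~d
step 5: unify Int ~ d  [subst: {b:=Bool, c:=Int} | 2 pending]
  bind d := Int
step 6: unify (Int -> (Int -> Int)) ~ e  [subst: {b:=Bool, c:=Int, d:=Int} | 1 pending]
  bind e := (Int -> (Int -> Int))
step 7: unify f ~ (a -> Int)  [subst: {b:=Bool, c:=Int, d:=Int, e:=(Int -> (Int -> Int))} | 0 pending]
  bind f := (a -> Int)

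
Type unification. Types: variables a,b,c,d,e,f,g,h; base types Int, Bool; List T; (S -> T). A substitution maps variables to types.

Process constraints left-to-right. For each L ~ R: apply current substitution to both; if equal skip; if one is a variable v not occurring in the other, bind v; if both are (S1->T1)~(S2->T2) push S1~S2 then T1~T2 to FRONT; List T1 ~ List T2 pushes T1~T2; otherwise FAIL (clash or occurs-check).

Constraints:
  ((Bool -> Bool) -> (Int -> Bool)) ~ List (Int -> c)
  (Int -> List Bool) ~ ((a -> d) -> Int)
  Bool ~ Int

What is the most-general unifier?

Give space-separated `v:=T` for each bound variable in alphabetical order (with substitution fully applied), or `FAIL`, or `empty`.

step 1: unify ((Bool -> Bool) -> (Int -> Bool)) ~ List (Int -> c)  [subst: {-} | 2 pending]
  clash: ((Bool -> Bool) -> (Int -> Bool)) vs List (Int -> c)

Answer: FAIL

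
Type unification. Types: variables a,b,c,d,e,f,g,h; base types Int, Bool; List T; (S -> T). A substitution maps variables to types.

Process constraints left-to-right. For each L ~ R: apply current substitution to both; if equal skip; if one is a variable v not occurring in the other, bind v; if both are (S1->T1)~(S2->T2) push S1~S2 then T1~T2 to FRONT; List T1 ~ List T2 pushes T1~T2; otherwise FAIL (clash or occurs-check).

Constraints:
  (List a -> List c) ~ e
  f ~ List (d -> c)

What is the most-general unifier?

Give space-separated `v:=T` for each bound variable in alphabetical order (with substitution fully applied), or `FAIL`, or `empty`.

step 1: unify (List a -> List c) ~ e  [subst: {-} | 1 pending]
  bind e := (List a -> List c)
step 2: unify f ~ List (d -> c)  [subst: {e:=(List a -> List c)} | 0 pending]
  bind f := List (d -> c)

Answer: e:=(List a -> List c) f:=List (d -> c)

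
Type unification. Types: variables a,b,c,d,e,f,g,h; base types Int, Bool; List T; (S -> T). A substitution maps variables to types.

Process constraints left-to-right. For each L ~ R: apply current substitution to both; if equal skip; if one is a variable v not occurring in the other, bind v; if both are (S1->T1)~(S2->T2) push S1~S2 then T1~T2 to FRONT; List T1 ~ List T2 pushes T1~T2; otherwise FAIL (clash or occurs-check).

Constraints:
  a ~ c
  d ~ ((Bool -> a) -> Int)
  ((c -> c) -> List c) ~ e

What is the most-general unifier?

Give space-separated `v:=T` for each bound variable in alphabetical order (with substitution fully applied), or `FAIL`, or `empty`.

Answer: a:=c d:=((Bool -> c) -> Int) e:=((c -> c) -> List c)

Derivation:
step 1: unify a ~ c  [subst: {-} | 2 pending]
  bind a := c
step 2: unify d ~ ((Bool -> c) -> Int)  [subst: {a:=c} | 1 pending]
  bind d := ((Bool -> c) -> Int)
step 3: unify ((c -> c) -> List c) ~ e  [subst: {a:=c, d:=((Bool -> c) -> Int)} | 0 pending]
  bind e := ((c -> c) -> List c)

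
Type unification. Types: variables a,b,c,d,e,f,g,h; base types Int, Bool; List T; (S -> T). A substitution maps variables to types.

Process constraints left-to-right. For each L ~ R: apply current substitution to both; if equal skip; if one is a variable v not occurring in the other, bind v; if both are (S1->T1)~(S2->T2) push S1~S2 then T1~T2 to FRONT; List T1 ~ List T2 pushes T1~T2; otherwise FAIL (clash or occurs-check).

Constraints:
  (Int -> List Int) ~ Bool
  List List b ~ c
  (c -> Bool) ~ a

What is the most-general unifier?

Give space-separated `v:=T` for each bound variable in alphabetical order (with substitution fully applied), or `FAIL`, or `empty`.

Answer: FAIL

Derivation:
step 1: unify (Int -> List Int) ~ Bool  [subst: {-} | 2 pending]
  clash: (Int -> List Int) vs Bool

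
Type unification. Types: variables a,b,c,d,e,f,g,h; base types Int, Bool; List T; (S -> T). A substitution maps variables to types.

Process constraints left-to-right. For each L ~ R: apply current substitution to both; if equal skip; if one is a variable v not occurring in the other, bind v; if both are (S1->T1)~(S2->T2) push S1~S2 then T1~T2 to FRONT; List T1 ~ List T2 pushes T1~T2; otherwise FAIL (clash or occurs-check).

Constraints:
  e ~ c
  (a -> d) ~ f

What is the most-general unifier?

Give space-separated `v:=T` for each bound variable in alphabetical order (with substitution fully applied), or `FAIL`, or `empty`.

step 1: unify e ~ c  [subst: {-} | 1 pending]
  bind e := c
step 2: unify (a -> d) ~ f  [subst: {e:=c} | 0 pending]
  bind f := (a -> d)

Answer: e:=c f:=(a -> d)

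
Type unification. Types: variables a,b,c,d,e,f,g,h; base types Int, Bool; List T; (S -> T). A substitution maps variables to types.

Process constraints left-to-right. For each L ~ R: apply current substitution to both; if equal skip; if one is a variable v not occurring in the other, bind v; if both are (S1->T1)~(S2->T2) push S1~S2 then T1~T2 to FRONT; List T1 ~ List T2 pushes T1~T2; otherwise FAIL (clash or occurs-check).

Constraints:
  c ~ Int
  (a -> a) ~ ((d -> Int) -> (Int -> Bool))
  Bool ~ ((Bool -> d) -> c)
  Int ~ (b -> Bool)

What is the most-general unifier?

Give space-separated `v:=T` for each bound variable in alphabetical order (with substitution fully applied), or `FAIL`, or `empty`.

Answer: FAIL

Derivation:
step 1: unify c ~ Int  [subst: {-} | 3 pending]
  bind c := Int
step 2: unify (a -> a) ~ ((d -> Int) -> (Int -> Bool))  [subst: {c:=Int} | 2 pending]
  -> decompose arrow: push a~(d -> Int), a~(Int -> Bool)
step 3: unify a ~ (d -> Int)  [subst: {c:=Int} | 3 pending]
  bind a := (d -> Int)
step 4: unify (d -> Int) ~ (Int -> Bool)  [subst: {c:=Int, a:=(d -> Int)} | 2 pending]
  -> decompose arrow: push d~Int, Int~Bool
step 5: unify d ~ Int  [subst: {c:=Int, a:=(d -> Int)} | 3 pending]
  bind d := Int
step 6: unify Int ~ Bool  [subst: {c:=Int, a:=(d -> Int), d:=Int} | 2 pending]
  clash: Int vs Bool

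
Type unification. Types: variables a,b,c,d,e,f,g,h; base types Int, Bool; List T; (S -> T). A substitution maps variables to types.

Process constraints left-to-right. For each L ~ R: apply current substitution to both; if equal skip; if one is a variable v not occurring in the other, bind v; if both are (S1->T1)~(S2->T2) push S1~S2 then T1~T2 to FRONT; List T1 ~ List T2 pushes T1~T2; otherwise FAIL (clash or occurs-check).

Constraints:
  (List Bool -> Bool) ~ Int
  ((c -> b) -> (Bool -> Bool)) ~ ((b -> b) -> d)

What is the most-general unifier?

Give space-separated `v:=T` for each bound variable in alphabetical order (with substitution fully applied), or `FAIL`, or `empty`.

Answer: FAIL

Derivation:
step 1: unify (List Bool -> Bool) ~ Int  [subst: {-} | 1 pending]
  clash: (List Bool -> Bool) vs Int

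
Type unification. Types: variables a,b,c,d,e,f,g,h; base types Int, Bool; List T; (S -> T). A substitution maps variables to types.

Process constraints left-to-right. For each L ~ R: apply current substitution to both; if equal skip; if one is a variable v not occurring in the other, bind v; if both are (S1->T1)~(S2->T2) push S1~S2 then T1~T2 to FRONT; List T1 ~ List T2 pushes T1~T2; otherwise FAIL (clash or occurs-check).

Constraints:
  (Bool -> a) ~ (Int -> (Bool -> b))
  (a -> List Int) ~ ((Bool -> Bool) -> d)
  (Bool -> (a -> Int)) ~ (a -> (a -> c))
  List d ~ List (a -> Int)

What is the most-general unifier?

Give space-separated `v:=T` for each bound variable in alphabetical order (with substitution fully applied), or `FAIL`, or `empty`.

Answer: FAIL

Derivation:
step 1: unify (Bool -> a) ~ (Int -> (Bool -> b))  [subst: {-} | 3 pending]
  -> decompose arrow: push Bool~Int, a~(Bool -> b)
step 2: unify Bool ~ Int  [subst: {-} | 4 pending]
  clash: Bool vs Int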